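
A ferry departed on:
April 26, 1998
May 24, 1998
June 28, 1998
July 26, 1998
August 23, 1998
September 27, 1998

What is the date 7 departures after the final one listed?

Gaps: 28, 35, 28, 28, 35 days — a mix of 28 and 35. Every date is a Sunday.
Each is the 4th Sunday of its month.
October 1998 — 4th Sunday is October 25, 1998.
4th Sunday of November 1998: November 22, 1998.
December 1998 — 4th Sunday is December 27, 1998.
January 1999 — 4th Sunday is January 24, 1999.
4th Sunday of February 1999: February 28, 1999.
March 1999 — 4th Sunday is March 28, 1999.
4th Sunday of April 1999: April 25, 1999.

April 25, 1999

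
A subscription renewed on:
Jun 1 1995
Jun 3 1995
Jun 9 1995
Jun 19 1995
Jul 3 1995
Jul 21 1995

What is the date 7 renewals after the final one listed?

Mar 15 1996

The spacing grows by 4 each time: 2, 6, 10, 14, 18 days.
Next gap: 22 days. Jul 21 1995 + 22 days = Aug 12 1995.
Next gap: 26 days. Aug 12 1995 + 26 days = Sep 7 1995.
Next gap: 30 days. Sep 7 1995 + 30 days = Oct 7 1995.
Next gap: 34 days. Oct 7 1995 + 34 days = Nov 10 1995.
Next gap: 38 days. Nov 10 1995 + 38 days = Dec 18 1995.
Next gap: 42 days. Dec 18 1995 + 42 days = Jan 29 1996.
Next gap: 46 days. Jan 29 1996 + 46 days = Mar 15 1996.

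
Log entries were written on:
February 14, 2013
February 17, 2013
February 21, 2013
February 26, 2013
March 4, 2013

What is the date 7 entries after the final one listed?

May 13, 2013

The spacing grows by 1 each time: 3, 4, 5, 6 days.
Next gap: 7 days. March 4, 2013 + 7 days = March 11, 2013.
Next gap: 8 days. March 11, 2013 + 8 days = March 19, 2013.
Next gap: 9 days. March 19, 2013 + 9 days = March 28, 2013.
Next gap: 10 days. March 28, 2013 + 10 days = April 7, 2013.
Next gap: 11 days. April 7, 2013 + 11 days = April 18, 2013.
Next gap: 12 days. April 18, 2013 + 12 days = April 30, 2013.
Next gap: 13 days. April 30, 2013 + 13 days = May 13, 2013.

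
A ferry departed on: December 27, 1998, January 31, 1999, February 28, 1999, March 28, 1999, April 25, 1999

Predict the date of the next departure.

May 30, 1999

All Sundays; the gaps (35, 28, 28, 28) vary with month length.
This is the last Sunday of each month.
Last Sunday of May 1999: May 30, 1999.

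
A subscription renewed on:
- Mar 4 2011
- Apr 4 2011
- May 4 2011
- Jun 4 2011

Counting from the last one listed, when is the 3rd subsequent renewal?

Each date is the 4th; the gaps (31, 30, 31) track the month lengths.
The rule is the 4th of each month.
July 2011: Jul 4 2011.
August 2011: Aug 4 2011.
Next: September 2011 → Sep 4 2011.

Sep 4 2011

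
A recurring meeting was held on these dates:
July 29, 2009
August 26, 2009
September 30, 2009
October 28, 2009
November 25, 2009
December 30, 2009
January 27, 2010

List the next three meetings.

February 24, 2010; March 31, 2010; April 28, 2010

Every date is a Wednesday; gaps 28, 35, 28, 28, 35, 28 days.
Each is the last Wednesday of its month (at least one falls on the 29th or later, ruling out '4th Wednesday').
February 2010 ends with Wednesday February 24, 2010.
Last Wednesday of March 2010: March 31, 2010.
Last Wednesday of April 2010: April 28, 2010.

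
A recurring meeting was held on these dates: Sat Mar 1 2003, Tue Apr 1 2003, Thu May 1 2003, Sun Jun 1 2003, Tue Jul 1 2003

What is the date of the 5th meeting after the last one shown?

Mon Dec 1 2003

Gaps: 31, 30, 31, 30 days — not constant. Every event is on the 1st of the month.
Pattern: the 1st of each month.
August 2003: Fri Aug 1 2003.
September 2003: Mon Sep 1 2003.
October 2003: Wed Oct 1 2003.
Next: November 2003 → Sat Nov 1 2003.
Next: December 2003 → Mon Dec 1 2003.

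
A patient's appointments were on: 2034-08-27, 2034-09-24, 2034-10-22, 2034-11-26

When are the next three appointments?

All dates are Sundays, 28, 28, 35 days apart.
Specifically, the 4th Sunday of each month.
December 2034 — 4th Sunday is 2034-12-24.
January 2035 — 4th Sunday is 2035-01-28.
4th Sunday of February 2035: 2035-02-25.

2034-12-24, 2035-01-28, 2035-02-25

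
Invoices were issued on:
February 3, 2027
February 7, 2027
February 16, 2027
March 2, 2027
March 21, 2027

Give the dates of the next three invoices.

Gaps: 4, 9, 14, 19 days — each gap is 5 larger than the previous one.
Next gap: 24 days. March 21, 2027 + 24 days = April 14, 2027.
Next gap: 29 days. April 14, 2027 + 29 days = May 13, 2027.
Next gap: 34 days. May 13, 2027 + 34 days = June 16, 2027.

April 14, 2027; May 13, 2027; June 16, 2027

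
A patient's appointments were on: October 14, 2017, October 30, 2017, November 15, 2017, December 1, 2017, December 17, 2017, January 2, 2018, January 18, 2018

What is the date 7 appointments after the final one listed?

Gaps between consecutive events: 16, 16, 16, 16, 16, 16 days — a constant 16-day interval.
January 18, 2018 + 16 days = February 3, 2018.
February 3, 2018 + 16 days = February 19, 2018.
February 19, 2018 + 16 days = March 7, 2018.
March 7, 2018 + 16 days = March 23, 2018.
March 23, 2018 + 16 days = April 8, 2018.
April 8, 2018 + 16 days = April 24, 2018.
April 24, 2018 + 16 days = May 10, 2018.

May 10, 2018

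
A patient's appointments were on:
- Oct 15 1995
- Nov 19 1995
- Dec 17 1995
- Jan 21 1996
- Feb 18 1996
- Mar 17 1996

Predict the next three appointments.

Apr 21 1996, May 19 1996, Jun 16 1996

Gaps: 35, 28, 35, 28, 28 days — a mix of 28 and 35. Every date is a Sunday.
Each is the 3rd Sunday of its month.
3rd Sunday of April 1996: Apr 21 1996.
May 1996 — 3rd Sunday is May 19 1996.
June 1996 — 3rd Sunday is Jun 16 1996.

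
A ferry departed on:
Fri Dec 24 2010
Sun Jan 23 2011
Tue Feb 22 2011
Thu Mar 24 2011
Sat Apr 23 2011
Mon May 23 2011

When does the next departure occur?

Wed Jun 22 2011

Every event comes 30 days after the last (30, 30, 30, 30, 30).
Mon May 23 2011 + 30 days = Wed Jun 22 2011.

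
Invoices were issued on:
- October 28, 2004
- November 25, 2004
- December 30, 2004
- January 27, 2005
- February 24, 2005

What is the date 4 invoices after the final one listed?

June 30, 2005

All Thursdays; the gaps (28, 35, 28, 28) vary with month length.
This is the last Thursday of each month.
Last Thursday of March 2005: March 31, 2005.
April 2005 ends with Thursday April 28, 2005.
May 2005 ends with Thursday May 26, 2005.
Last Thursday of June 2005: June 30, 2005.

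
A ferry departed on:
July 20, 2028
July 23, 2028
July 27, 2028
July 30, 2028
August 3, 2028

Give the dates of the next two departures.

August 6, 2028; August 10, 2028

The gap pattern 3, 4, 3, 4 repeats every 2 events.
These are the Thursdays and Sundays of each week.
Next Sunday: August 6, 2028.
The following Thursday is August 10, 2028.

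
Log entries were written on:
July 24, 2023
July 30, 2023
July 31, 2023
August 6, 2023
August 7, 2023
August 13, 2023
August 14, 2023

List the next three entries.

August 20, 2023; August 21, 2023; August 27, 2023

The gap pattern 6, 1, 6, 1, 6, 1 repeats every 2 events.
These are the Mondays and Sundays of each week.
The following Sunday is August 20, 2023.
Next Monday: August 21, 2023.
Next Sunday: August 27, 2023.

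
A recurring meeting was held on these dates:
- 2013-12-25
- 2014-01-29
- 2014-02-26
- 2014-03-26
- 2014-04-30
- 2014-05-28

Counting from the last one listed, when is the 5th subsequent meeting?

Every date is a Wednesday; gaps 35, 28, 28, 35, 28 days.
Each is the last Wednesday of its month (at least one falls on the 29th or later, ruling out '4th Wednesday').
Last Wednesday of June 2014: 2014-06-25.
July 2014 ends with Wednesday 2014-07-30.
August 2014 ends with Wednesday 2014-08-27.
Last Wednesday of September 2014: 2014-09-24.
October 2014 ends with Wednesday 2014-10-29.

2014-10-29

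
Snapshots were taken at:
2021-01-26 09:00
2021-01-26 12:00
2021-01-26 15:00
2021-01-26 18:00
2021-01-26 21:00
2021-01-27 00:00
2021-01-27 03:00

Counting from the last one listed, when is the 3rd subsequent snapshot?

The interval is a steady 3 hours (3, 3, 3, 3, 3, 3).
2021-01-27 03:00 + 3 h = 2021-01-27 06:00.
2021-01-27 06:00 + 3 h = 2021-01-27 09:00.
2021-01-27 09:00 + 3 h = 2021-01-27 12:00.

2021-01-27 12:00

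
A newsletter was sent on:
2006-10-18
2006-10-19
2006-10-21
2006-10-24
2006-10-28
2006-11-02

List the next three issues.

2006-11-08, 2006-11-15, 2006-11-23

Gaps: 1, 2, 3, 4, 5 days — each gap is 1 larger than the previous one.
Next gap: 6 days. 2006-11-02 + 6 days = 2006-11-08.
Next gap: 7 days. 2006-11-08 + 7 days = 2006-11-15.
Next gap: 8 days. 2006-11-15 + 8 days = 2006-11-23.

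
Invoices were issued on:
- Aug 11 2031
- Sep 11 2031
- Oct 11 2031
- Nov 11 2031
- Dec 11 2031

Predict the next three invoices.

Jan 11 2032, Feb 11 2032, Mar 11 2032

Each date is the 11th; the gaps (31, 30, 31, 30) track the month lengths.
The rule is the 11th of each month.
January 2032: Jan 11 2032.
February 2032: Feb 11 2032.
March 2032: Mar 11 2032.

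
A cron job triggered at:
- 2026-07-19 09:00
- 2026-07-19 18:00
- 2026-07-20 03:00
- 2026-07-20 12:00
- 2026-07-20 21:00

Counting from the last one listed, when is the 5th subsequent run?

Gaps: 9, 9, 9, 9 hours — each event is 9 hours after the previous one.
2026-07-20 21:00 + 9 h = 2026-07-21 06:00.
2026-07-21 06:00 + 9 h = 2026-07-21 15:00.
2026-07-21 15:00 + 9 h = 2026-07-22 00:00.
2026-07-22 00:00 + 9 h = 2026-07-22 09:00.
2026-07-22 09:00 + 9 h = 2026-07-22 18:00.

2026-07-22 18:00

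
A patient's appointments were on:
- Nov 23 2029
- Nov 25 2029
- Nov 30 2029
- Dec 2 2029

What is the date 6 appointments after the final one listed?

Every event lands on a Friday or Sunday (gaps cycle 2, 5, 2).
So the schedule is: every Friday and Sunday.
Next Friday: Dec 7 2029.
Next Sunday: Dec 9 2029.
Next Friday: Dec 14 2029.
Next Sunday: Dec 16 2029.
The following Friday is Dec 21 2029.
Next Sunday: Dec 23 2029.

Dec 23 2029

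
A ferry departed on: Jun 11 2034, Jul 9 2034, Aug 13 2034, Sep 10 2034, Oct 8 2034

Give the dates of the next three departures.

All dates are Sundays, 28, 35, 28, 28 days apart.
Specifically, the 2nd Sunday of each month.
November 2034 — 2nd Sunday is Nov 12 2034.
December 2034 — 2nd Sunday is Dec 10 2034.
2nd Sunday of January 2035: Jan 14 2035.

Nov 12 2034, Dec 10 2034, Jan 14 2035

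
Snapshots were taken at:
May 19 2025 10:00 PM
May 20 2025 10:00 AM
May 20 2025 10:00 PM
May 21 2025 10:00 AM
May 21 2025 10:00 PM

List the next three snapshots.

May 22 2025 10:00 AM, May 22 2025 10:00 PM, May 23 2025 10:00 AM

Spacing: 12, 12, 12, 12 h — constant 12 h.
May 21 2025 10:00 PM + 12 h = May 22 2025 10:00 AM.
May 22 2025 10:00 AM + 12 h = May 22 2025 10:00 PM.
May 22 2025 10:00 PM + 12 h = May 23 2025 10:00 AM.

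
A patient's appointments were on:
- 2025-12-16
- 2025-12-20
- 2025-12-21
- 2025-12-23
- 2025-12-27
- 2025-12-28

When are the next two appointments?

Gaps: 4, 1, 2, 4, 1 days — not constant, but cyclic with period 3.
The events fall on every Tuesday, Saturday and Sunday.
Next Tuesday: 2025-12-30.
The following Saturday is 2026-01-03.

2025-12-30, 2026-01-03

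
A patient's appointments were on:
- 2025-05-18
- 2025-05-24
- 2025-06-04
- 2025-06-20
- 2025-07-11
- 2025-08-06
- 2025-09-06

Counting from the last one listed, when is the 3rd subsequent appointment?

Intervals are 6, 11, 16, 21, 26, 31 days — an arithmetic progression with common difference 5.
Next gap: 36 days. 2025-09-06 + 36 days = 2025-10-12.
Next gap: 41 days. 2025-10-12 + 41 days = 2025-11-22.
Next gap: 46 days. 2025-11-22 + 46 days = 2026-01-07.

2026-01-07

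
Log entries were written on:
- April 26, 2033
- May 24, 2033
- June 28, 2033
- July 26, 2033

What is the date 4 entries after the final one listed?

November 22, 2033

All dates are Tuesdays, 28, 35, 28 days apart.
Specifically, the 4th Tuesday of each month.
4th Tuesday of August 2033: August 23, 2033.
4th Tuesday of September 2033: September 27, 2033.
October 2033 — 4th Tuesday is October 25, 2033.
4th Tuesday of November 2033: November 22, 2033.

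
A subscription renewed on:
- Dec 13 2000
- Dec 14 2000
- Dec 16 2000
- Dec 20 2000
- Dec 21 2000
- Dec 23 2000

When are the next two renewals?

Dec 27 2000, Dec 28 2000

Every event lands on a Wednesday or Thursday or Saturday (gaps cycle 1, 2, 4, 1, 2).
So the schedule is: every Wednesday, Thursday and Saturday.
Next Wednesday: Dec 27 2000.
Next Thursday: Dec 28 2000.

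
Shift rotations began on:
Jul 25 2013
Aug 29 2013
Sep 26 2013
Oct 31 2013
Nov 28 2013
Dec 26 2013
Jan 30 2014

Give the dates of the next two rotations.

These are Thursdays with 35, 28, 35, 28, 28, 35-day gaps.
Each is the final Thursday of its month — Aug 29 2013 is past the 28th, so '4th Thursday' doesn't fit.
Last Thursday of February 2014: Feb 27 2014.
March 2014 ends with Thursday Mar 27 2014.

Feb 27 2014, Mar 27 2014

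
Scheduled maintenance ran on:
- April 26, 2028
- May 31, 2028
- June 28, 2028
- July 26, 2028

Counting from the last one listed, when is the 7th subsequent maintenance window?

All Wednesdays; the gaps (35, 28, 28) vary with month length.
This is the last Wednesday of each month.
August 2028 ends with Wednesday August 30, 2028.
Last Wednesday of September 2028: September 27, 2028.
October 2028 ends with Wednesday October 25, 2028.
November 2028 ends with Wednesday November 29, 2028.
December 2028 ends with Wednesday December 27, 2028.
Last Wednesday of January 2029: January 31, 2029.
Last Wednesday of February 2029: February 28, 2029.

February 28, 2029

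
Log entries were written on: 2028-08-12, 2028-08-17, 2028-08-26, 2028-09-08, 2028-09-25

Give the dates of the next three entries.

Intervals are 5, 9, 13, 17 days — an arithmetic progression with common difference 4.
Next gap: 21 days. 2028-09-25 + 21 days = 2028-10-16.
Next gap: 25 days. 2028-10-16 + 25 days = 2028-11-10.
Next gap: 29 days. 2028-11-10 + 29 days = 2028-12-09.

2028-10-16, 2028-11-10, 2028-12-09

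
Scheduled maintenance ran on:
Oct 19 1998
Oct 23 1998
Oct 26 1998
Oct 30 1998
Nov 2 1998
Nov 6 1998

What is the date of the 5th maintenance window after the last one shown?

Nov 23 1998

The gap pattern 4, 3, 4, 3, 4 repeats every 2 events.
These are the Mondays and Fridays of each week.
Next Monday: Nov 9 1998.
The following Friday is Nov 13 1998.
The following Monday is Nov 16 1998.
Next Friday: Nov 20 1998.
The following Monday is Nov 23 1998.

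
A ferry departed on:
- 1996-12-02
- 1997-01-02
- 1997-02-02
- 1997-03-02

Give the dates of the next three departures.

Gaps: 31, 31, 28 days — not constant. Every event is on the 2nd of the month.
Pattern: the 2nd of each month.
Next: April 1997 → 1997-04-02.
Next: May 1997 → 1997-05-02.
Next: June 1997 → 1997-06-02.

1997-04-02, 1997-05-02, 1997-06-02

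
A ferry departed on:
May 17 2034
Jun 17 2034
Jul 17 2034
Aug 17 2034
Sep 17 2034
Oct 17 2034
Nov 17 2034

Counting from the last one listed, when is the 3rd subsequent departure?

Feb 17 2035

Each date is the 17th; the gaps (31, 30, 31, 31, 30, 31) track the month lengths.
The rule is the 17th of each month.
Next: December 2034 → Dec 17 2034.
January 2035: Jan 17 2035.
Next: February 2035 → Feb 17 2035.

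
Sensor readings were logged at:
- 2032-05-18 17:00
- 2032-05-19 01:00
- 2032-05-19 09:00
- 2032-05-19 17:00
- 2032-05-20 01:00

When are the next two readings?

The interval is a steady 8 hours (8, 8, 8, 8).
2032-05-20 01:00 + 8 h = 2032-05-20 09:00.
2032-05-20 09:00 + 8 h = 2032-05-20 17:00.

2032-05-20 09:00, 2032-05-20 17:00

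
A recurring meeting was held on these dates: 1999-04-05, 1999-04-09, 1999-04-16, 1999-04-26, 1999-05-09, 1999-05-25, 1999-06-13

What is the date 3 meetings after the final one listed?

1999-08-27

Intervals are 4, 7, 10, 13, 16, 19 days — an arithmetic progression with common difference 3.
Next gap: 22 days. 1999-06-13 + 22 days = 1999-07-05.
Next gap: 25 days. 1999-07-05 + 25 days = 1999-07-30.
Next gap: 28 days. 1999-07-30 + 28 days = 1999-08-27.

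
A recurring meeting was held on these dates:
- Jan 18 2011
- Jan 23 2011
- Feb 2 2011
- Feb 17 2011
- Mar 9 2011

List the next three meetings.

Apr 3 2011, May 3 2011, Jun 7 2011

Intervals are 5, 10, 15, 20 days — an arithmetic progression with common difference 5.
Next gap: 25 days. Mar 9 2011 + 25 days = Apr 3 2011.
Next gap: 30 days. Apr 3 2011 + 30 days = May 3 2011.
Next gap: 35 days. May 3 2011 + 35 days = Jun 7 2011.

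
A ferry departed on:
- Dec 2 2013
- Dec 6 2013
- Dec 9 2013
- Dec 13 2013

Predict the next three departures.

The gap pattern 4, 3, 4 repeats every 2 events.
These are the Mondays and Fridays of each week.
The following Monday is Dec 16 2013.
Next Friday: Dec 20 2013.
The following Monday is Dec 23 2013.

Dec 16 2013, Dec 20 2013, Dec 23 2013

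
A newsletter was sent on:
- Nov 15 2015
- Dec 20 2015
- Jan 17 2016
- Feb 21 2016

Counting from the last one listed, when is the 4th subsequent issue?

Jun 19 2016

All dates are Sundays, 35, 28, 35 days apart.
Specifically, the 3rd Sunday of each month.
3rd Sunday of March 2016: Mar 20 2016.
3rd Sunday of April 2016: Apr 17 2016.
3rd Sunday of May 2016: May 15 2016.
June 2016 — 3rd Sunday is Jun 19 2016.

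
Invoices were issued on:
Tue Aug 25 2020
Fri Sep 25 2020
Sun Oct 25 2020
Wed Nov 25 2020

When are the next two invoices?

Fri Dec 25 2020, Mon Jan 25 2021

Gaps: 31, 30, 31 days — not constant. Every event is on the 25th of the month.
Pattern: the 25th of each month.
December 2020: Fri Dec 25 2020.
Next: January 2021 → Mon Jan 25 2021.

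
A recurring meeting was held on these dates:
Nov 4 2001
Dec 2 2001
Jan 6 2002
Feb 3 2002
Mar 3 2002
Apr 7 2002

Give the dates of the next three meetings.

May 5 2002, Jun 2 2002, Jul 7 2002

Gaps: 28, 35, 28, 28, 35 days — a mix of 28 and 35. Every date is a Sunday.
Each is the 1st Sunday of its month.
1st Sunday of May 2002: May 5 2002.
1st Sunday of June 2002: Jun 2 2002.
1st Sunday of July 2002: Jul 7 2002.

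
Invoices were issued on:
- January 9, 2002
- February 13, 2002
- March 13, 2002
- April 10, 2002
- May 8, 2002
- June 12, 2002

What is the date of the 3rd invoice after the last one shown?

September 11, 2002

Gaps: 35, 28, 28, 28, 35 days — a mix of 28 and 35. Every date is a Wednesday.
Each is the 2nd Wednesday of its month.
2nd Wednesday of July 2002: July 10, 2002.
August 2002 — 2nd Wednesday is August 14, 2002.
2nd Wednesday of September 2002: September 11, 2002.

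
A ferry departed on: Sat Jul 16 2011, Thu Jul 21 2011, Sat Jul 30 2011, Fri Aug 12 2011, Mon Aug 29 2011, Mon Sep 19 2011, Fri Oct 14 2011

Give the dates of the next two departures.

Intervals are 5, 9, 13, 17, 21, 25 days — an arithmetic progression with common difference 4.
Next gap: 29 days. Fri Oct 14 2011 + 29 days = Sat Nov 12 2011.
Next gap: 33 days. Sat Nov 12 2011 + 33 days = Thu Dec 15 2011.

Sat Nov 12 2011, Thu Dec 15 2011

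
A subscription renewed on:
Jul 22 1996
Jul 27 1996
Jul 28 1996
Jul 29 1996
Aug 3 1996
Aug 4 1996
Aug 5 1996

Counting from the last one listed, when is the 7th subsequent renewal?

The gap pattern 5, 1, 1, 5, 1, 1 repeats every 3 events.
These are the Mondays, Saturdays and Sundays of each week.
Next Saturday: Aug 10 1996.
The following Sunday is Aug 11 1996.
Next Monday: Aug 12 1996.
Next Saturday: Aug 17 1996.
The following Sunday is Aug 18 1996.
Next Monday: Aug 19 1996.
Next Saturday: Aug 24 1996.

Aug 24 1996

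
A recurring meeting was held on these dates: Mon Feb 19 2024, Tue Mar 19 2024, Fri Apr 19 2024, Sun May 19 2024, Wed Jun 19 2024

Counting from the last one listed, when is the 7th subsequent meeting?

Sun Jan 19 2025

Each date is the 19th; the gaps (29, 31, 30, 31) track the month lengths.
The rule is the 19th of each month.
Next: July 2024 → Fri Jul 19 2024.
Next: August 2024 → Mon Aug 19 2024.
Next: September 2024 → Thu Sep 19 2024.
October 2024: Sat Oct 19 2024.
Next: November 2024 → Tue Nov 19 2024.
Next: December 2024 → Thu Dec 19 2024.
Next: January 2025 → Sun Jan 19 2025.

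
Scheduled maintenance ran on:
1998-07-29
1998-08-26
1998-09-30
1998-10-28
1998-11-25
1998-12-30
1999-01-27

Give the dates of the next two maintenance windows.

Every date is a Wednesday; gaps 28, 35, 28, 28, 35, 28 days.
Each is the last Wednesday of its month (at least one falls on the 29th or later, ruling out '4th Wednesday').
Last Wednesday of February 1999: 1999-02-24.
March 1999 ends with Wednesday 1999-03-31.

1999-02-24, 1999-03-31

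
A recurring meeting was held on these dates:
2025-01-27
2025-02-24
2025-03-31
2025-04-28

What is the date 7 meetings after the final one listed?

Every date is a Monday; gaps 28, 35, 28 days.
Each is the last Monday of its month (at least one falls on the 29th or later, ruling out '4th Monday').
May 2025 ends with Monday 2025-05-26.
Last Monday of June 2025: 2025-06-30.
July 2025 ends with Monday 2025-07-28.
Last Monday of August 2025: 2025-08-25.
Last Monday of September 2025: 2025-09-29.
Last Monday of October 2025: 2025-10-27.
November 2025 ends with Monday 2025-11-24.

2025-11-24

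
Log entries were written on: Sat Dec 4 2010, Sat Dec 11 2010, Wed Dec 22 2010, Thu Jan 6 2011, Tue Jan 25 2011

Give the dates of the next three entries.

Gaps: 7, 11, 15, 19 days — each gap is 4 larger than the previous one.
Next gap: 23 days. Tue Jan 25 2011 + 23 days = Thu Feb 17 2011.
Next gap: 27 days. Thu Feb 17 2011 + 27 days = Wed Mar 16 2011.
Next gap: 31 days. Wed Mar 16 2011 + 31 days = Sat Apr 16 2011.

Thu Feb 17 2011, Wed Mar 16 2011, Sat Apr 16 2011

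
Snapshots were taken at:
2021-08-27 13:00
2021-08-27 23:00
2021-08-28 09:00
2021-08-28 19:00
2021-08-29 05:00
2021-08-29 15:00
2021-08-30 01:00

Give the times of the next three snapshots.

2021-08-30 11:00, 2021-08-30 21:00, 2021-08-31 07:00

Spacing: 10, 10, 10, 10, 10, 10 h — constant 10 h.
2021-08-30 01:00 + 10 h = 2021-08-30 11:00.
2021-08-30 11:00 + 10 h = 2021-08-30 21:00.
2021-08-30 21:00 + 10 h = 2021-08-31 07:00.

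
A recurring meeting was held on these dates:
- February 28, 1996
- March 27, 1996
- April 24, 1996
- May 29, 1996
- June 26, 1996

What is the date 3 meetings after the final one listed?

All Wednesdays; the gaps (28, 28, 35, 28) vary with month length.
This is the last Wednesday of each month.
Last Wednesday of July 1996: July 31, 1996.
Last Wednesday of August 1996: August 28, 1996.
September 1996 ends with Wednesday September 25, 1996.

September 25, 1996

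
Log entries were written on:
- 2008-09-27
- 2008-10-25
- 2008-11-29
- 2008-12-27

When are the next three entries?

All Saturdays; the gaps (28, 35, 28) vary with month length.
This is the last Saturday of each month.
January 2009 ends with Saturday 2009-01-31.
February 2009 ends with Saturday 2009-02-28.
March 2009 ends with Saturday 2009-03-28.

2009-01-31, 2009-02-28, 2009-03-28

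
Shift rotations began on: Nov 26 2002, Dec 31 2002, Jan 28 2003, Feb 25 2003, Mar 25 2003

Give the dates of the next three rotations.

Apr 29 2003, May 27 2003, Jun 24 2003

These are Tuesdays with 35, 28, 28, 28-day gaps.
Each is the final Tuesday of its month — Dec 31 2002 is past the 28th, so '4th Tuesday' doesn't fit.
Last Tuesday of April 2003: Apr 29 2003.
May 2003 ends with Tuesday May 27 2003.
Last Tuesday of June 2003: Jun 24 2003.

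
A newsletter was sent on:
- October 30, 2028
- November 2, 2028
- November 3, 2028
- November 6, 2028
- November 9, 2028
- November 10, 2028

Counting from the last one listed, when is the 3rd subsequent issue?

The gap pattern 3, 1, 3, 3, 1 repeats every 3 events.
These are the Mondays, Thursdays and Fridays of each week.
The following Monday is November 13, 2028.
Next Thursday: November 16, 2028.
Next Friday: November 17, 2028.

November 17, 2028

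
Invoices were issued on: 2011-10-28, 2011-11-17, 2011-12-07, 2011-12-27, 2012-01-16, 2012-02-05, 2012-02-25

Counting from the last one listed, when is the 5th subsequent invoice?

2012-06-04

Gaps between consecutive events: 20, 20, 20, 20, 20, 20 days — a constant 20-day interval.
2012-02-25 + 20 days = 2012-03-16.
2012-03-16 + 20 days = 2012-04-05.
2012-04-05 + 20 days = 2012-04-25.
2012-04-25 + 20 days = 2012-05-15.
2012-05-15 + 20 days = 2012-06-04.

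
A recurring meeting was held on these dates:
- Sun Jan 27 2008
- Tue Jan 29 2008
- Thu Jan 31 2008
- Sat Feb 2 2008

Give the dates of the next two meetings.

Mon Feb 4 2008, Wed Feb 6 2008

Every event comes 2 days after the last (2, 2, 2).
Sat Feb 2 2008 + 2 days = Mon Feb 4 2008.
Mon Feb 4 2008 + 2 days = Wed Feb 6 2008.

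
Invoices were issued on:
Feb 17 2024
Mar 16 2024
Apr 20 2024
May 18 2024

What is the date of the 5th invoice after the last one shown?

These are Saturdays at 28- or 35-day spacing (28, 35, 28).
The pattern: 3rd Saturday of the month.
June 2024 — 3rd Saturday is Jun 15 2024.
July 2024 — 3rd Saturday is Jul 20 2024.
3rd Saturday of August 2024: Aug 17 2024.
September 2024 — 3rd Saturday is Sep 21 2024.
October 2024 — 3rd Saturday is Oct 19 2024.

Oct 19 2024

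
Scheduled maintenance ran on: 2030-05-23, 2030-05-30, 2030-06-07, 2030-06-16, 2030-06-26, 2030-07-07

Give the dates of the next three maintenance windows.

Gaps: 7, 8, 9, 10, 11 days — each gap is 1 larger than the previous one.
Next gap: 12 days. 2030-07-07 + 12 days = 2030-07-19.
Next gap: 13 days. 2030-07-19 + 13 days = 2030-08-01.
Next gap: 14 days. 2030-08-01 + 14 days = 2030-08-15.

2030-07-19, 2030-08-01, 2030-08-15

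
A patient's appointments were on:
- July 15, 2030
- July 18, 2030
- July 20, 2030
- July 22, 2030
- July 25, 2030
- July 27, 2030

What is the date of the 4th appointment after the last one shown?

Every event lands on a Monday or Thursday or Saturday (gaps cycle 3, 2, 2, 3, 2).
So the schedule is: every Monday, Thursday and Saturday.
The following Monday is July 29, 2030.
The following Thursday is August 1, 2030.
The following Saturday is August 3, 2030.
Next Monday: August 5, 2030.

August 5, 2030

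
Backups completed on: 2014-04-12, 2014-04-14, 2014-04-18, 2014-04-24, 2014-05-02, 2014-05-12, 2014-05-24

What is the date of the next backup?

2014-06-07

The spacing grows by 2 each time: 2, 4, 6, 8, 10, 12 days.
Next gap: 14 days. 2014-05-24 + 14 days = 2014-06-07.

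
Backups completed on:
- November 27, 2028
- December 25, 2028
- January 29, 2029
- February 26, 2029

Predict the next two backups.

March 26, 2029; April 30, 2029

All Mondays; the gaps (28, 35, 28) vary with month length.
This is the last Monday of each month.
March 2029 ends with Monday March 26, 2029.
April 2029 ends with Monday April 30, 2029.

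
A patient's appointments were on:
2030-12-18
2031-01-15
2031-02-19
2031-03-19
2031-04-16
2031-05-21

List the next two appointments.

2031-06-18, 2031-07-16

All dates are Wednesdays, 28, 35, 28, 28, 35 days apart.
Specifically, the 3rd Wednesday of each month.
June 2031 — 3rd Wednesday is 2031-06-18.
3rd Wednesday of July 2031: 2031-07-16.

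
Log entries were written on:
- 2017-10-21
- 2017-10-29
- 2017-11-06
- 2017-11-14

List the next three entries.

2017-11-22, 2017-11-30, 2017-12-08

The spacing is 8, 8, 8 days — always 8 days.
2017-11-14 + 8 days = 2017-11-22.
2017-11-22 + 8 days = 2017-11-30.
2017-11-30 + 8 days = 2017-12-08.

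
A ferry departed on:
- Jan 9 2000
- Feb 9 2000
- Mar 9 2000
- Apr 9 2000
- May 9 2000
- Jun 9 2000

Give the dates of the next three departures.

Jul 9 2000, Aug 9 2000, Sep 9 2000

The day-of-month is always 9 (31, 29, 31, 30, 31 days between events).
So this recurs on the 9th of each month.
Next: July 2000 → Jul 9 2000.
August 2000: Aug 9 2000.
September 2000: Sep 9 2000.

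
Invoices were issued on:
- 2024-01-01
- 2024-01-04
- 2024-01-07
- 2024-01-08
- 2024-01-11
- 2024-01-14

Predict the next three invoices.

2024-01-15, 2024-01-18, 2024-01-21

Every event lands on a Monday or Thursday or Sunday (gaps cycle 3, 3, 1, 3, 3).
So the schedule is: every Monday, Thursday and Sunday.
The following Monday is 2024-01-15.
The following Thursday is 2024-01-18.
The following Sunday is 2024-01-21.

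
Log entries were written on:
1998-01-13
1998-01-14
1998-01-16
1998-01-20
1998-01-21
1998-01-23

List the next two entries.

1998-01-27, 1998-01-28

Every event lands on a Tuesday or Wednesday or Friday (gaps cycle 1, 2, 4, 1, 2).
So the schedule is: every Tuesday, Wednesday and Friday.
Next Tuesday: 1998-01-27.
Next Wednesday: 1998-01-28.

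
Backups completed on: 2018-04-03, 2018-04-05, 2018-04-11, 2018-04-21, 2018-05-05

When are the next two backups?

Intervals are 2, 6, 10, 14 days — an arithmetic progression with common difference 4.
Next gap: 18 days. 2018-05-05 + 18 days = 2018-05-23.
Next gap: 22 days. 2018-05-23 + 22 days = 2018-06-14.

2018-05-23, 2018-06-14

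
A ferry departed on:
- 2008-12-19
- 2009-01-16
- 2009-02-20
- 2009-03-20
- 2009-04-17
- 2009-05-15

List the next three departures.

2009-06-19, 2009-07-17, 2009-08-21

Gaps: 28, 35, 28, 28, 28 days — a mix of 28 and 35. Every date is a Friday.
Each is the 3rd Friday of its month.
June 2009 — 3rd Friday is 2009-06-19.
3rd Friday of July 2009: 2009-07-17.
August 2009 — 3rd Friday is 2009-08-21.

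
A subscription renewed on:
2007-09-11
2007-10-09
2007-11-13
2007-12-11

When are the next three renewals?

2008-01-08, 2008-02-12, 2008-03-11

All dates are Tuesdays, 28, 35, 28 days apart.
Specifically, the 2nd Tuesday of each month.
2nd Tuesday of January 2008: 2008-01-08.
February 2008 — 2nd Tuesday is 2008-02-12.
March 2008 — 2nd Tuesday is 2008-03-11.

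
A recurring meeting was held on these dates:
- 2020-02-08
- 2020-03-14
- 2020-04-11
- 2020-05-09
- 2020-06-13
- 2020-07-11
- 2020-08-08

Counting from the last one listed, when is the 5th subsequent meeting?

2021-01-09

Gaps: 35, 28, 28, 35, 28, 28 days — a mix of 28 and 35. Every date is a Saturday.
Each is the 2nd Saturday of its month.
September 2020 — 2nd Saturday is 2020-09-12.
2nd Saturday of October 2020: 2020-10-10.
November 2020 — 2nd Saturday is 2020-11-14.
December 2020 — 2nd Saturday is 2020-12-12.
2nd Saturday of January 2021: 2021-01-09.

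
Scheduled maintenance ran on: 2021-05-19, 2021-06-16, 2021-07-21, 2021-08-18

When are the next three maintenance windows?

These are Wednesdays at 28- or 35-day spacing (28, 35, 28).
The pattern: 3rd Wednesday of the month.
September 2021 — 3rd Wednesday is 2021-09-15.
3rd Wednesday of October 2021: 2021-10-20.
November 2021 — 3rd Wednesday is 2021-11-17.

2021-09-15, 2021-10-20, 2021-11-17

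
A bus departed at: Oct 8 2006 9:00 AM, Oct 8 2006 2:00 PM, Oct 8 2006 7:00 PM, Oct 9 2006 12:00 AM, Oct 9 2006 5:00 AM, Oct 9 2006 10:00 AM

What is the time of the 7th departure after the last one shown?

Spacing: 5, 5, 5, 5, 5 h — constant 5 h.
Oct 9 2006 10:00 AM + 5 h = Oct 9 2006 3:00 PM.
Oct 9 2006 3:00 PM + 5 h = Oct 9 2006 8:00 PM.
Oct 9 2006 8:00 PM + 5 h = Oct 10 2006 1:00 AM.
Oct 10 2006 1:00 AM + 5 h = Oct 10 2006 6:00 AM.
Oct 10 2006 6:00 AM + 5 h = Oct 10 2006 11:00 AM.
Oct 10 2006 11:00 AM + 5 h = Oct 10 2006 4:00 PM.
Oct 10 2006 4:00 PM + 5 h = Oct 10 2006 9:00 PM.

Oct 10 2006 9:00 PM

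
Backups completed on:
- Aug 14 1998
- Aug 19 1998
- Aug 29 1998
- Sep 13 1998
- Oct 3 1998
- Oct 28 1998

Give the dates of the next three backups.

Gaps: 5, 10, 15, 20, 25 days — each gap is 5 larger than the previous one.
Next gap: 30 days. Oct 28 1998 + 30 days = Nov 27 1998.
Next gap: 35 days. Nov 27 1998 + 35 days = Jan 1 1999.
Next gap: 40 days. Jan 1 1999 + 40 days = Feb 10 1999.

Nov 27 1998, Jan 1 1999, Feb 10 1999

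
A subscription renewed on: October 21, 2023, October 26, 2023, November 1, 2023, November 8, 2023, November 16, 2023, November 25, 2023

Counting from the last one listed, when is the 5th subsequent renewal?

January 24, 2024

The spacing grows by 1 each time: 5, 6, 7, 8, 9 days.
Next gap: 10 days. November 25, 2023 + 10 days = December 5, 2023.
Next gap: 11 days. December 5, 2023 + 11 days = December 16, 2023.
Next gap: 12 days. December 16, 2023 + 12 days = December 28, 2023.
Next gap: 13 days. December 28, 2023 + 13 days = January 10, 2024.
Next gap: 14 days. January 10, 2024 + 14 days = January 24, 2024.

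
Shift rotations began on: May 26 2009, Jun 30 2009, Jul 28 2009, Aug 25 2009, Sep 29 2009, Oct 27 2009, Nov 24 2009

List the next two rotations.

Dec 29 2009, Jan 26 2010

Every date is a Tuesday; gaps 35, 28, 28, 35, 28, 28 days.
Each is the last Tuesday of its month (at least one falls on the 29th or later, ruling out '4th Tuesday').
Last Tuesday of December 2009: Dec 29 2009.
Last Tuesday of January 2010: Jan 26 2010.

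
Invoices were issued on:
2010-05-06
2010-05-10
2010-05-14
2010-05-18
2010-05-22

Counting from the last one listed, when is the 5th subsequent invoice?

The spacing is 4, 4, 4, 4 days — always 4 days.
2010-05-22 + 4 days = 2010-05-26.
2010-05-26 + 4 days = 2010-05-30.
2010-05-30 + 4 days = 2010-06-03.
2010-06-03 + 4 days = 2010-06-07.
2010-06-07 + 4 days = 2010-06-11.

2010-06-11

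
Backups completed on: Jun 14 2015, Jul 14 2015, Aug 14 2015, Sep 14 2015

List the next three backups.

Oct 14 2015, Nov 14 2015, Dec 14 2015

Gaps: 30, 31, 31 days — not constant. Every event is on the 14th of the month.
Pattern: the 14th of each month.
October 2015: Oct 14 2015.
Next: November 2015 → Nov 14 2015.
December 2015: Dec 14 2015.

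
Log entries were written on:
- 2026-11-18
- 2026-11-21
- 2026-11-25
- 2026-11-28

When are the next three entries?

2026-12-02, 2026-12-05, 2026-12-09

Every event lands on a Wednesday or Saturday (gaps cycle 3, 4, 3).
So the schedule is: every Wednesday and Saturday.
The following Wednesday is 2026-12-02.
Next Saturday: 2026-12-05.
The following Wednesday is 2026-12-09.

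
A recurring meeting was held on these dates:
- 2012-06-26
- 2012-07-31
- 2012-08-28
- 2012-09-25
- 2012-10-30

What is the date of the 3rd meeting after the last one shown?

2013-01-29

These are Tuesdays with 35, 28, 28, 35-day gaps.
Each is the final Tuesday of its month — 2012-07-31 is past the 28th, so '4th Tuesday' doesn't fit.
Last Tuesday of November 2012: 2012-11-27.
December 2012 ends with Tuesday 2012-12-25.
Last Tuesday of January 2013: 2013-01-29.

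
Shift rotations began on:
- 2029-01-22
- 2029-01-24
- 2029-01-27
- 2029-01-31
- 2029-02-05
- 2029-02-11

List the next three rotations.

2029-02-18, 2029-02-26, 2029-03-07

Gaps: 2, 3, 4, 5, 6 days — each gap is 1 larger than the previous one.
Next gap: 7 days. 2029-02-11 + 7 days = 2029-02-18.
Next gap: 8 days. 2029-02-18 + 8 days = 2029-02-26.
Next gap: 9 days. 2029-02-26 + 9 days = 2029-03-07.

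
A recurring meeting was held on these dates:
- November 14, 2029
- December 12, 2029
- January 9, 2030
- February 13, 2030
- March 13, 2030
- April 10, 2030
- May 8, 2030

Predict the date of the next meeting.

June 12, 2030

Gaps: 28, 28, 35, 28, 28, 28 days — a mix of 28 and 35. Every date is a Wednesday.
Each is the 2nd Wednesday of its month.
June 2030 — 2nd Wednesday is June 12, 2030.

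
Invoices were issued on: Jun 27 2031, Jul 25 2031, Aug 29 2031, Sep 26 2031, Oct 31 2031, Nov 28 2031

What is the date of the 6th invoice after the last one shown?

These are Fridays with 28, 35, 28, 35, 28-day gaps.
Each is the final Friday of its month — Aug 29 2031 is past the 28th, so '4th Friday' doesn't fit.
December 2031 ends with Friday Dec 26 2031.
Last Friday of January 2032: Jan 30 2032.
Last Friday of February 2032: Feb 27 2032.
March 2032 ends with Friday Mar 26 2032.
April 2032 ends with Friday Apr 30 2032.
May 2032 ends with Friday May 28 2032.

May 28 2032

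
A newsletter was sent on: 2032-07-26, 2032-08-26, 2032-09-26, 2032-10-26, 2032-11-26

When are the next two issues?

Gaps: 31, 31, 30, 31 days — not constant. Every event is on the 26th of the month.
Pattern: the 26th of each month.
December 2032: 2032-12-26.
January 2033: 2033-01-26.

2032-12-26, 2033-01-26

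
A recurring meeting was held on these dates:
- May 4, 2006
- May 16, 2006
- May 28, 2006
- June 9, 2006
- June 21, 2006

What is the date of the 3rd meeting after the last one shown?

July 27, 2006

Every event comes 12 days after the last (12, 12, 12, 12).
June 21, 2006 + 12 days = July 3, 2006.
July 3, 2006 + 12 days = July 15, 2006.
July 15, 2006 + 12 days = July 27, 2006.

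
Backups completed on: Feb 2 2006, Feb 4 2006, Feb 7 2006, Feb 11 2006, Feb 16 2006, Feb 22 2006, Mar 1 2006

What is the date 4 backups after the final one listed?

The spacing grows by 1 each time: 2, 3, 4, 5, 6, 7 days.
Next gap: 8 days. Mar 1 2006 + 8 days = Mar 9 2006.
Next gap: 9 days. Mar 9 2006 + 9 days = Mar 18 2006.
Next gap: 10 days. Mar 18 2006 + 10 days = Mar 28 2006.
Next gap: 11 days. Mar 28 2006 + 11 days = Apr 8 2006.

Apr 8 2006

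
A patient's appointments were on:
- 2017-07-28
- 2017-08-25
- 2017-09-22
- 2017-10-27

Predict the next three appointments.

2017-11-24, 2017-12-22, 2018-01-26

Gaps: 28, 28, 35 days — a mix of 28 and 35. Every date is a Friday.
Each is the 4th Friday of its month.
4th Friday of November 2017: 2017-11-24.
December 2017 — 4th Friday is 2017-12-22.
4th Friday of January 2018: 2018-01-26.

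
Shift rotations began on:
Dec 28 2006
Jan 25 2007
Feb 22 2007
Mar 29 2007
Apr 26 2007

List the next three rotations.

May 31 2007, Jun 28 2007, Jul 26 2007

These are Thursdays with 28, 28, 35, 28-day gaps.
Each is the final Thursday of its month — Mar 29 2007 is past the 28th, so '4th Thursday' doesn't fit.
May 2007 ends with Thursday May 31 2007.
Last Thursday of June 2007: Jun 28 2007.
July 2007 ends with Thursday Jul 26 2007.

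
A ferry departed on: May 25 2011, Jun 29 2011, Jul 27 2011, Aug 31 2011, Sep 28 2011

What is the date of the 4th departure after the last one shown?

All Wednesdays; the gaps (35, 28, 35, 28) vary with month length.
This is the last Wednesday of each month.
Last Wednesday of October 2011: Oct 26 2011.
November 2011 ends with Wednesday Nov 30 2011.
Last Wednesday of December 2011: Dec 28 2011.
January 2012 ends with Wednesday Jan 25 2012.

Jan 25 2012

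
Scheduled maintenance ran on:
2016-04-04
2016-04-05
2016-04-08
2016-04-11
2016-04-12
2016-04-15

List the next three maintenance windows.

2016-04-18, 2016-04-19, 2016-04-22

Gaps: 1, 3, 3, 1, 3 days — not constant, but cyclic with period 3.
The events fall on every Monday, Tuesday and Friday.
The following Monday is 2016-04-18.
Next Tuesday: 2016-04-19.
Next Friday: 2016-04-22.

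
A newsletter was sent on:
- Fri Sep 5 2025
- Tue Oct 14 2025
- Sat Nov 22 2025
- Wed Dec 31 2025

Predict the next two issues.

Sun Feb 8 2026, Thu Mar 19 2026

Every event comes 39 days after the last (39, 39, 39).
Wed Dec 31 2025 + 39 days = Sun Feb 8 2026.
Sun Feb 8 2026 + 39 days = Thu Mar 19 2026.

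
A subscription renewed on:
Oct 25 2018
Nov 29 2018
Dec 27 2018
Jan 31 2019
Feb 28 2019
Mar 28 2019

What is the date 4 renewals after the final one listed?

Jul 25 2019

All Thursdays; the gaps (35, 28, 35, 28, 28) vary with month length.
This is the last Thursday of each month.
April 2019 ends with Thursday Apr 25 2019.
May 2019 ends with Thursday May 30 2019.
Last Thursday of June 2019: Jun 27 2019.
Last Thursday of July 2019: Jul 25 2019.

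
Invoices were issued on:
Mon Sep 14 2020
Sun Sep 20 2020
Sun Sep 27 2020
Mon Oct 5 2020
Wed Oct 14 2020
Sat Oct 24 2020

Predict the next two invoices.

Wed Nov 4 2020, Mon Nov 16 2020

Gaps: 6, 7, 8, 9, 10 days — each gap is 1 larger than the previous one.
Next gap: 11 days. Sat Oct 24 2020 + 11 days = Wed Nov 4 2020.
Next gap: 12 days. Wed Nov 4 2020 + 12 days = Mon Nov 16 2020.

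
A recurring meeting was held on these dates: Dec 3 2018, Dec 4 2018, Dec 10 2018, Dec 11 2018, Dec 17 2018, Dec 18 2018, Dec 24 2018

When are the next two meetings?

Dec 25 2018, Dec 31 2018

Gaps: 1, 6, 1, 6, 1, 6 days — not constant, but cyclic with period 2.
The events fall on every Monday and Tuesday.
Next Tuesday: Dec 25 2018.
Next Monday: Dec 31 2018.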